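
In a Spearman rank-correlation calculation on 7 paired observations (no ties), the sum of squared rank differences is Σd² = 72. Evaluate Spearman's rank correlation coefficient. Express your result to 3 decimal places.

ρ = 1 − 6Σd² / [n(n²−1)] = 1 − 6×72 / (7×48)
  = 1 − 432/336 = 1 − 1.2857 ≈ -0.286

-0.286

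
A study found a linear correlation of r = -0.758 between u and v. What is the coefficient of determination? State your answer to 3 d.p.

r² = (-0.758)² = 0.575

0.575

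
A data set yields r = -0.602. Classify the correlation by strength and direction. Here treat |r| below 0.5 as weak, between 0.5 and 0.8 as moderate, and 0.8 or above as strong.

r = -0.602 < 0 so the relationship is negative.
|r| = 0.602, which falls in the moderate range.

moderate negative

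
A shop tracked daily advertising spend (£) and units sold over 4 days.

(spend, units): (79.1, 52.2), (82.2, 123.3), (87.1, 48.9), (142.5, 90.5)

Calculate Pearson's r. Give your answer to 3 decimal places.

n = 4, Σx = 390.9, Σy = 314.9, Σx² = 40906.31, Σy² = 28509.19, Σxy = 31419.72
nΣxy − ΣxΣy = 125678.88 − 123094.41 = 2584.47
nΣx² − (Σx)² = 163625.24 − 152802.81 = 10822.43; nΣy² − (Σy)² = 114036.76 − 99162.01 = 14874.75
r = 2584.47 / √(10822.43 × 14874.75) = 2584.47 / 12687.8265 ≈ 0.204

0.204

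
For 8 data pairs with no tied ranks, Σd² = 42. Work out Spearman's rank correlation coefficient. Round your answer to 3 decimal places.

ρ = 1 − 6Σd² / [n(n²−1)] = 1 − 6×42 / (8×63)
  = 1 − 252/504 = 1 − 0.5000 ≈ 0.500

0.500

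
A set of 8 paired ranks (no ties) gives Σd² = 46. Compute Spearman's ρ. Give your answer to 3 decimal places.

ρ = 1 − 6Σd² / [n(n²−1)] = 1 − 6×46 / (8×63)
  = 1 − 276/504 = 1 − 0.5476 ≈ 0.452

0.452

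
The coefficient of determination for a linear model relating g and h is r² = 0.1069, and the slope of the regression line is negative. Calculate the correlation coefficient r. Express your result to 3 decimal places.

|r| = √0.1069 = 0.327
The association is negative, so r = −0.327.

-0.327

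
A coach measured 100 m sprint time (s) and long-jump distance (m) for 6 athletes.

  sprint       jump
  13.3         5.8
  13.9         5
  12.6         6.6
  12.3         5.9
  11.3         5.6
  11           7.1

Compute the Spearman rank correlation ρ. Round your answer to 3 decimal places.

Rank sprint: 5, 6, 4, 3, 2, 1
Rank jump: 3, 1, 5, 4, 2, 6
d = rank(sprint) − rank(jump): 2, 5, -1, -1, 0, -5; Σd² = 56
ρ = 1 − 6Σd² / [n(n²−1)] = 1 − 6×56 / (6×35) = 1 − 336/210 ≈ -0.600

-0.600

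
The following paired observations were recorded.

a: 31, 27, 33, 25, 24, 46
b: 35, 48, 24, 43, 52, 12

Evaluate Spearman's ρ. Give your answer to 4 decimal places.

Rank a: 4, 3, 5, 2, 1, 6
Rank b: 3, 5, 2, 4, 6, 1
d = rank(a) − rank(b): 1, -2, 3, -2, -5, 5; Σd² = 68
ρ = 1 − 6Σd² / [n(n²−1)] = 1 − 6×68 / (6×35) = 1 − 408/210 ≈ -0.9429

-0.9429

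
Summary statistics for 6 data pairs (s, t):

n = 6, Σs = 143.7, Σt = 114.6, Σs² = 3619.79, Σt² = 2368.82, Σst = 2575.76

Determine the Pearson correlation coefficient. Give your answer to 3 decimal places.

r = (nΣst − ΣsΣt) / √[(nΣs² − (Σs)²)(nΣt² − (Σt)²)]
Numerator: 6×2575.76 − 143.7×114.6 = -1013.46
Denominator: √[(21718.74 − 20649.69)(14212.92 − 13133.16)] = √[1069.05 × 1079.76] = 1074.3917
r = -1013.46 / 1074.3917 ≈ -0.943

-0.943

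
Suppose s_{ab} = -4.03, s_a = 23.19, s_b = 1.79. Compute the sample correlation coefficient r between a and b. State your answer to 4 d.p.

r = Cov(a,b) / (s_a · s_b) = -4.03 / (23.19 × 1.79)
  = -4.03 / 41.5101 ≈ -0.0971

-0.0971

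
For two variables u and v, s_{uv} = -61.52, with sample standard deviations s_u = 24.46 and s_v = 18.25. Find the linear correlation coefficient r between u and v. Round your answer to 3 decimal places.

r = Cov(u,v) / (s_u · s_v) = -61.52 / (24.46 × 18.25)
  = -61.52 / 446.3950 ≈ -0.138

-0.138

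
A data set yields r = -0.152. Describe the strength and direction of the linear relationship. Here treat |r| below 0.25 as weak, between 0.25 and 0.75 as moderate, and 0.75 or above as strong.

r = -0.152 < 0 so the relationship is negative.
|r| = 0.152, which falls in the weak range.

weak negative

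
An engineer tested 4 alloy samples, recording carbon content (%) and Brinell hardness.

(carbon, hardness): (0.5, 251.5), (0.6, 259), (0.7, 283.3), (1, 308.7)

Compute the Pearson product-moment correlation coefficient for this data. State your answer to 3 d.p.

0.978

n = 4, Σx = 2.8, Σy = 1102.5, Σx² = 2.1, Σy² = 305887.83, Σxy = 788.16
nΣxy − ΣxΣy = 3152.64 − 3087 = 65.64
nΣx² − (Σx)² = 8.4 − 7.84 = 0.56; nΣy² − (Σy)² = 1223551.32 − 1215506.25 = 8045.07
r = 65.64 / √(0.56 × 8045.07) = 65.64 / 67.1211 ≈ 0.978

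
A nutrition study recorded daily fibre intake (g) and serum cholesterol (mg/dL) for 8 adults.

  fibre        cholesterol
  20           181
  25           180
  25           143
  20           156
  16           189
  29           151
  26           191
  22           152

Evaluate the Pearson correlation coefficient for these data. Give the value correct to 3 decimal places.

-0.345

n = 8, Σx = 183, Σy = 1343, Σx² = 4307, Σy² = 228053, Σxy = 30528
nΣxy − ΣxΣy = 244224 − 245769 = -1545
nΣx² − (Σx)² = 34456 − 33489 = 967; nΣy² − (Σy)² = 1824424 − 1803649 = 20775
r = -1545 / √(967 × 20775) = -1545 / 4482.1228 ≈ -0.345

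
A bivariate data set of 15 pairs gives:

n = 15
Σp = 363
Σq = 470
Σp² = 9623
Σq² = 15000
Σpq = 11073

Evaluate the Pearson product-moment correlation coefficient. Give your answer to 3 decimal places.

r = (nΣpq − ΣpΣq) / √[(nΣp² − (Σp)²)(nΣq² − (Σq)²)]
Numerator: 15×11073 − 363×470 = -4515
Denominator: √[(144345 − 131769)(225000 − 220900)] = √[12576 × 4100] = 7180.6406
r = -4515 / 7180.6406 ≈ -0.629

-0.629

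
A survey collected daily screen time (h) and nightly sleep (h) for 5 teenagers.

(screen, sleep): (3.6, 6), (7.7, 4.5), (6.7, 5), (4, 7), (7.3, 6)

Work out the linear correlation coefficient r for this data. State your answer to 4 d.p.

-0.7297

n = 5, Σx = 29.3, Σy = 28.5, Σx² = 186.43, Σy² = 166.25, Σxy = 161.55
nΣxy − ΣxΣy = 807.75 − 835.05 = -27.3
nΣx² − (Σx)² = 932.15 − 858.49 = 73.66; nΣy² − (Σy)² = 831.25 − 812.25 = 19
r = -27.3 / √(73.66 × 19) = -27.3 / 37.4104 ≈ -0.7297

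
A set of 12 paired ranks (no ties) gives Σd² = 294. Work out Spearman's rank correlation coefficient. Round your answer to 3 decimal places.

ρ = 1 − 6Σd² / [n(n²−1)] = 1 − 6×294 / (12×143)
  = 1 − 1764/1716 = 1 − 1.0280 ≈ -0.028

-0.028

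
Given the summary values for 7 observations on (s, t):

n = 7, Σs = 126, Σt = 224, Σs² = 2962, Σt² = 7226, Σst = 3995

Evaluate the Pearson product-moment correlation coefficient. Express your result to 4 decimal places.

-0.1844

r = (nΣst − ΣsΣt) / √[(nΣs² − (Σs)²)(nΣt² − (Σt)²)]
Numerator: 7×3995 − 126×224 = -259
Denominator: √[(20734 − 15876)(50582 − 50176)] = √[4858 × 406] = 1404.4031
r = -259 / 1404.4031 ≈ -0.1844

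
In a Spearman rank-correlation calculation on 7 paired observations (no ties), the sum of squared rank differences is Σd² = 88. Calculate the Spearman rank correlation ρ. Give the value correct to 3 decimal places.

ρ = 1 − 6Σd² / [n(n²−1)] = 1 − 6×88 / (7×48)
  = 1 − 528/336 = 1 − 1.5714 ≈ -0.571

-0.571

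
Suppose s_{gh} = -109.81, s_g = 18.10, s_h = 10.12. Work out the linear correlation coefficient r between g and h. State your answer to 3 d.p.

-0.599

r = Cov(g,h) / (s_g · s_h) = -109.81 / (18.10 × 10.12)
  = -109.81 / 183.1720 ≈ -0.599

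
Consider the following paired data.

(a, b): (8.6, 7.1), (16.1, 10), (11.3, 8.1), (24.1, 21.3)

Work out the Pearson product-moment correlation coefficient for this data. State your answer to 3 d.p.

n = 4, Σa = 60.1, Σb = 46.5, Σa² = 1041.67, Σb² = 669.71, Σab = 826.92
nΣab − ΣaΣb = 3307.68 − 2794.65 = 513.03
nΣa² − (Σa)² = 4166.68 − 3612.01 = 554.67; nΣb² − (Σb)² = 2678.84 − 2162.25 = 516.59
r = 513.03 / √(554.67 × 516.59) = 513.03 / 535.2915 ≈ 0.958

0.958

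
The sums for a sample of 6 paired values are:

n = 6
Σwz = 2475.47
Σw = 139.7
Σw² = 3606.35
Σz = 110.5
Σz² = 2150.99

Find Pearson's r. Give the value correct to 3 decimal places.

-0.481

r = (nΣwz − ΣwΣz) / √[(nΣw² − (Σw)²)(nΣz² − (Σz)²)]
Numerator: 6×2475.47 − 139.7×110.5 = -584.03
Denominator: √[(21638.1 − 19516.09)(12905.94 − 12210.25)] = √[2122.01 × 695.69] = 1215.0149
r = -584.03 / 1215.0149 ≈ -0.481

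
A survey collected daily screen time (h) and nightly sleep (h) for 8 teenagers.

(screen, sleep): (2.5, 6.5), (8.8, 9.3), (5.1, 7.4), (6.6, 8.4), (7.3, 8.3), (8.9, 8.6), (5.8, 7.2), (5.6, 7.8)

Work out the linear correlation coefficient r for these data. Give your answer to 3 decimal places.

n = 8, Σx = 50.6, Σy = 63.5, Σx² = 350.76, Σy² = 509.59, Σxy = 413.84
nΣxy − ΣxΣy = 3310.72 − 3213.1 = 97.62
nΣx² − (Σx)² = 2806.08 − 2560.36 = 245.72; nΣy² − (Σy)² = 4076.72 − 4032.25 = 44.47
r = 97.62 / √(245.72 × 44.47) = 97.62 / 104.5331 ≈ 0.934

0.934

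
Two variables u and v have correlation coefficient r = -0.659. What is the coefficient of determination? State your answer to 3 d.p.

r² = (-0.659)² = 0.434

0.434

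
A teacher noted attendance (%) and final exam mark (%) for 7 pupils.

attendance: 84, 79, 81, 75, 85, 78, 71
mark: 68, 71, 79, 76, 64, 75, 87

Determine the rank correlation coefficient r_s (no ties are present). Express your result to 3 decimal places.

-0.786

Rank attendance: 6, 4, 5, 2, 7, 3, 1
Rank mark: 2, 3, 6, 5, 1, 4, 7
d = rank(attendance) − rank(mark): 4, 1, -1, -3, 6, -1, -6; Σd² = 100
ρ = 1 − 6Σd² / [n(n²−1)] = 1 − 6×100 / (7×48) = 1 − 600/336 ≈ -0.786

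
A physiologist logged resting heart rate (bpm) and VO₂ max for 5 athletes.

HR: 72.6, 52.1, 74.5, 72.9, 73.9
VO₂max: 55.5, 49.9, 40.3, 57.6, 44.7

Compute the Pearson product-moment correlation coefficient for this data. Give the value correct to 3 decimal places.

n = 5, Σx = 346, Σy = 248, Σx² = 24311.04, Σy² = 12510.2, Σxy = 17133.81
nΣxy − ΣxΣy = 85669.05 − 85808 = -138.95
nΣx² − (Σx)² = 121555.2 − 119716 = 1839.2; nΣy² − (Σy)² = 62551 − 61504 = 1047
r = -138.95 / √(1839.2 × 1047) = -138.95 / 1387.6752 ≈ -0.100

-0.100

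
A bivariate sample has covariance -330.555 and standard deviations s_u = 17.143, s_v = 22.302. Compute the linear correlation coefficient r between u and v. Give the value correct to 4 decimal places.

-0.8646

r = Cov(u,v) / (s_u · s_v) = -330.555 / (17.143 × 22.302)
  = -330.555 / 382.3232 ≈ -0.8646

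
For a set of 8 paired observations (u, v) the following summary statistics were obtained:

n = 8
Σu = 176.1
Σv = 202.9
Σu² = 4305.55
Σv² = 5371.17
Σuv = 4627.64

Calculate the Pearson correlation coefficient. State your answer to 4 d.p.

r = (nΣuv − ΣuΣv) / √[(nΣu² − (Σu)²)(nΣv² − (Σv)²)]
Numerator: 8×4627.64 − 176.1×202.9 = 1290.43
Denominator: √[(34444.4 − 31011.21)(42969.36 − 41168.41)] = √[3433.19 × 1800.95] = 2486.5646
r = 1290.43 / 2486.5646 ≈ 0.5190

0.5190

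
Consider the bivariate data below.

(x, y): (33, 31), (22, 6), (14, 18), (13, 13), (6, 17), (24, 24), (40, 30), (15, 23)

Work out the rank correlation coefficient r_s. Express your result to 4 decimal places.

0.7143

Rank x: 7, 5, 3, 2, 1, 6, 8, 4
Rank y: 8, 1, 4, 2, 3, 6, 7, 5
d = rank(x) − rank(y): -1, 4, -1, 0, -2, 0, 1, -1; Σd² = 24
ρ = 1 − 6Σd² / [n(n²−1)] = 1 − 6×24 / (8×63) = 1 − 144/504 ≈ 0.7143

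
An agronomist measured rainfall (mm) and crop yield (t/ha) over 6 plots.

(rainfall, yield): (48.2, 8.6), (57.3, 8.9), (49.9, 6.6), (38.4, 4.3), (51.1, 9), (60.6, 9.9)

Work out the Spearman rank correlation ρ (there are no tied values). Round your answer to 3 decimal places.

Rank rainfall: 2, 5, 3, 1, 4, 6
Rank yield: 3, 4, 2, 1, 5, 6
d = rank(rainfall) − rank(yield): -1, 1, 1, 0, -1, 0; Σd² = 4
ρ = 1 − 6Σd² / [n(n²−1)] = 1 − 6×4 / (6×35) = 1 − 24/210 ≈ 0.886

0.886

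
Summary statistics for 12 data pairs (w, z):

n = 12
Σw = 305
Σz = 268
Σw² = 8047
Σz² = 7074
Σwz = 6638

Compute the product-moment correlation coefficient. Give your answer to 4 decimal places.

-0.3065

r = (nΣwz − ΣwΣz) / √[(nΣw² − (Σw)²)(nΣz² − (Σz)²)]
Numerator: 12×6638 − 305×268 = -2084
Denominator: √[(96564 − 93025)(84888 − 71824)] = √[3539 × 13064] = 6799.5217
r = -2084 / 6799.5217 ≈ -0.3065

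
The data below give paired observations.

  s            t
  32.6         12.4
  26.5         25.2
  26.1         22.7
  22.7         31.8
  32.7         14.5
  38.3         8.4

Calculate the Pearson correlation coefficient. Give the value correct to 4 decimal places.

n = 6, Σs = 178.9, Σt = 115, Σs² = 5497.69, Σt² = 2596.14, Σst = 3182.24
nΣst − ΣsΣt = 19093.44 − 20573.5 = -1480.06
nΣs² − (Σs)² = 32986.14 − 32005.21 = 980.93; nΣt² − (Σt)² = 15576.84 − 13225 = 2351.84
r = -1480.06 / √(980.93 × 2351.84) = -1480.06 / 1518.8780 ≈ -0.9744

-0.9744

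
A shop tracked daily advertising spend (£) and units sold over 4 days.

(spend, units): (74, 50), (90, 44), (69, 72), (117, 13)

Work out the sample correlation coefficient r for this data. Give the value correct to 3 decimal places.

-0.959

n = 4, Σx = 350, Σy = 179, Σx² = 32026, Σy² = 9789, Σxy = 14149
nΣxy − ΣxΣy = 56596 − 62650 = -6054
nΣx² − (Σx)² = 128104 − 122500 = 5604; nΣy² − (Σy)² = 39156 − 32041 = 7115
r = -6054 / √(5604 × 7115) = -6054 / 6314.4643 ≈ -0.959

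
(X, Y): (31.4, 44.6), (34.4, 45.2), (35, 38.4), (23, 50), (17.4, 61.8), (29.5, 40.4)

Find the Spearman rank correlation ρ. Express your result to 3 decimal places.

Rank X: 4, 5, 6, 2, 1, 3
Rank Y: 3, 4, 1, 5, 6, 2
d = rank(X) − rank(Y): 1, 1, 5, -3, -5, 1; Σd² = 62
ρ = 1 − 6Σd² / [n(n²−1)] = 1 − 6×62 / (6×35) = 1 − 372/210 ≈ -0.771

-0.771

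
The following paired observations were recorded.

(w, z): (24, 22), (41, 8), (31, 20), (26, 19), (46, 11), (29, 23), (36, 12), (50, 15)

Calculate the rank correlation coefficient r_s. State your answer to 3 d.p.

Rank w: 1, 6, 4, 2, 7, 3, 5, 8
Rank z: 7, 1, 6, 5, 2, 8, 3, 4
d = rank(w) − rank(z): -6, 5, -2, -3, 5, -5, 2, 4; Σd² = 144
ρ = 1 − 6Σd² / [n(n²−1)] = 1 − 6×144 / (8×63) = 1 − 864/504 ≈ -0.714

-0.714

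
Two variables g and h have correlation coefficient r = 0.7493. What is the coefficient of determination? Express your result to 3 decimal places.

r² = (0.7493)² = 0.561

0.561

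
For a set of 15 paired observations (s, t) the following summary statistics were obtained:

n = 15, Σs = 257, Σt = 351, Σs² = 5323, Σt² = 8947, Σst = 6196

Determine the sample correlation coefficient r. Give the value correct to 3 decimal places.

r = (nΣst − ΣsΣt) / √[(nΣs² − (Σs)²)(nΣt² − (Σt)²)]
Numerator: 15×6196 − 257×351 = 2733
Denominator: √[(79845 − 66049)(134205 − 123201)] = √[13796 × 11004] = 12321.1681
r = 2733 / 12321.1681 ≈ 0.222

0.222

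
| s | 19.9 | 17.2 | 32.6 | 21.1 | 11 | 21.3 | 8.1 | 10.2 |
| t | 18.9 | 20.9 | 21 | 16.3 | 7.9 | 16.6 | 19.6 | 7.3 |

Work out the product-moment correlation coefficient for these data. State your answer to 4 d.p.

0.5423

n = 8, Σs = 141.4, Σt = 128.5, Σs² = 2944.16, Σt² = 2276.13, Σst = 2437.82
nΣst − ΣsΣt = 19502.56 − 18169.9 = 1332.66
nΣs² − (Σs)² = 23553.28 − 19993.96 = 3559.32; nΣt² − (Σt)² = 18209.04 − 16512.25 = 1696.79
r = 1332.66 / √(3559.32 × 1696.79) = 1332.66 / 2457.5229 ≈ 0.5423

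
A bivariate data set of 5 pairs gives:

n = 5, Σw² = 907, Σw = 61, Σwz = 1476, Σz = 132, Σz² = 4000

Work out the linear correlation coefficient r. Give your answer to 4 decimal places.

-0.4641

r = (nΣwz − ΣwΣz) / √[(nΣw² − (Σw)²)(nΣz² − (Σz)²)]
Numerator: 5×1476 − 61×132 = -672
Denominator: √[(4535 − 3721)(20000 − 17424)] = √[814 × 2576] = 1448.0552
r = -672 / 1448.0552 ≈ -0.4641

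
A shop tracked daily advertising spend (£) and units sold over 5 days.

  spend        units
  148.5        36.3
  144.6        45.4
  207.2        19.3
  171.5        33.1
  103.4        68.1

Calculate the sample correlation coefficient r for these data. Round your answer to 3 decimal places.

-0.971

n = 5, Σx = 775.2, Σy = 202.2, Σx² = 125997.06, Σy² = 9484.56, Σxy = 28672.54
nΣxy − ΣxΣy = 143362.7 − 156745.44 = -13382.74
nΣx² − (Σx)² = 629985.3 − 600935.04 = 29050.26; nΣy² − (Σy)² = 47422.8 − 40884.84 = 6537.96
r = -13382.74 / √(29050.26 × 6537.96) = -13382.74 / 13781.4890 ≈ -0.971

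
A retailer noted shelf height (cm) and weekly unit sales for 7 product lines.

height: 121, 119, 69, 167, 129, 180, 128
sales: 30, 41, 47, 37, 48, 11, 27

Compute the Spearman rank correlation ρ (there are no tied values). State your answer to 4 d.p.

Rank height: 3, 2, 1, 6, 5, 7, 4
Rank sales: 3, 5, 6, 4, 7, 1, 2
d = rank(height) − rank(sales): 0, -3, -5, 2, -2, 6, 2; Σd² = 82
ρ = 1 − 6Σd² / [n(n²−1)] = 1 − 6×82 / (7×48) = 1 − 492/336 ≈ -0.4643

-0.4643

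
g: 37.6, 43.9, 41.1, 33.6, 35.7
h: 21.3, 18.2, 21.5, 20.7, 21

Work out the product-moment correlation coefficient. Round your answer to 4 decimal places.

-0.5802

n = 5, Σg = 191.9, Σh = 102.7, Σg² = 7433.63, Σh² = 2116.67, Σgh = 3928.73
nΣgh − ΣgΣh = 19643.65 − 19708.13 = -64.48
nΣg² − (Σg)² = 37168.15 − 36825.61 = 342.54; nΣh² − (Σh)² = 10583.35 − 10547.29 = 36.06
r = -64.48 / √(342.54 × 36.06) = -64.48 / 111.1395 ≈ -0.5802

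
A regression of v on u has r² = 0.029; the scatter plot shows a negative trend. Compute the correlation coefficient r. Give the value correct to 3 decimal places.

-0.170

|r| = √0.029 = 0.170
The association is negative, so r = −0.170.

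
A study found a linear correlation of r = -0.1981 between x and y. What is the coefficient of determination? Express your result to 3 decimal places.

0.039

r² = (-0.1981)² = 0.039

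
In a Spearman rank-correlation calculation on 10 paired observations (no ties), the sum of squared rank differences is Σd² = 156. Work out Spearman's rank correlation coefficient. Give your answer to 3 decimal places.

0.055

ρ = 1 − 6Σd² / [n(n²−1)] = 1 − 6×156 / (10×99)
  = 1 − 936/990 = 1 − 0.9455 ≈ 0.055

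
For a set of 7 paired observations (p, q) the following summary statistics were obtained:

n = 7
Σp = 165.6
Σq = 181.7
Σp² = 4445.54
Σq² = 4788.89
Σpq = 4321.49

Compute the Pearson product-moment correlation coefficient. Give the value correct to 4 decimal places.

0.1175

r = (nΣpq − ΣpΣq) / √[(nΣp² − (Σp)²)(nΣq² − (Σq)²)]
Numerator: 7×4321.49 − 165.6×181.7 = 160.91
Denominator: √[(31118.78 − 27423.36)(33522.23 − 33014.89)] = √[3695.42 × 507.34] = 1369.2459
r = 160.91 / 1369.2459 ≈ 0.1175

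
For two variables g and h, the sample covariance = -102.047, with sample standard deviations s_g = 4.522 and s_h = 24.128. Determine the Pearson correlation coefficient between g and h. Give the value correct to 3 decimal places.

-0.935

r = Cov(g,h) / (s_g · s_h) = -102.047 / (4.522 × 24.128)
  = -102.047 / 109.1068 ≈ -0.935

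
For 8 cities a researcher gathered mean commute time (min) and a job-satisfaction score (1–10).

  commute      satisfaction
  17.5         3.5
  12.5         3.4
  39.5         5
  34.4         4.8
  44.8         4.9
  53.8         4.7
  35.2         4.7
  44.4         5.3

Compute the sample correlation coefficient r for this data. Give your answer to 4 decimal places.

n = 8, Σx = 282.1, Σy = 36.3, Σx² = 11317.99, Σy² = 168.13, Σxy = 1339.51
nΣxy − ΣxΣy = 10716.08 − 10240.23 = 475.85
nΣx² − (Σx)² = 90543.92 − 79580.41 = 10963.51; nΣy² − (Σy)² = 1345.04 − 1317.69 = 27.35
r = 475.85 / √(10963.51 × 27.35) = 475.85 / 547.5874 ≈ 0.8690

0.8690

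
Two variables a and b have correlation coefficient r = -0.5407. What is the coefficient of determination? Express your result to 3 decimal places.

r² = (-0.5407)² = 0.292

0.292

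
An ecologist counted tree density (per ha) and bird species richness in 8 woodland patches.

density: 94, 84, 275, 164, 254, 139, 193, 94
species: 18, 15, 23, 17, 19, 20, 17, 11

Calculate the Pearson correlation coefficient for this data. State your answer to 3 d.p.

n = 8, Σx = 1297, Σy = 140, Σx² = 248335, Σy² = 2538, Σxy = 23986
nΣxy − ΣxΣy = 191888 − 181580 = 10308
nΣx² − (Σx)² = 1986680 − 1682209 = 304471; nΣy² − (Σy)² = 20304 − 19600 = 704
r = 10308 / √(304471 × 704) = 10308 / 14640.6142 ≈ 0.704

0.704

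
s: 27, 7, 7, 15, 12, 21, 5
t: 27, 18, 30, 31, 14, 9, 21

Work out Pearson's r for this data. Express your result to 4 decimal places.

-0.0545

n = 7, Σs = 94, Σt = 150, Σs² = 1662, Σt² = 3632, Σst = 1992
nΣst − ΣsΣt = 13944 − 14100 = -156
nΣs² − (Σs)² = 11634 − 8836 = 2798; nΣt² − (Σt)² = 25424 − 22500 = 2924
r = -156 / √(2798 × 2924) = -156 / 2860.3063 ≈ -0.0545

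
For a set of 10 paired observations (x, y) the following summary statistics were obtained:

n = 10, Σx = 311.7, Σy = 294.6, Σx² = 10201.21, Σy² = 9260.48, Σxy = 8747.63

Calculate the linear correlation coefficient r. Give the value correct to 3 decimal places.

-0.819

r = (nΣxy − ΣxΣy) / √[(nΣx² − (Σx)²)(nΣy² − (Σy)²)]
Numerator: 10×8747.63 − 311.7×294.6 = -4350.52
Denominator: √[(102012.1 − 97156.89)(92604.8 − 86789.16)] = √[4855.21 × 5815.64] = 5313.7702
r = -4350.52 / 5313.7702 ≈ -0.819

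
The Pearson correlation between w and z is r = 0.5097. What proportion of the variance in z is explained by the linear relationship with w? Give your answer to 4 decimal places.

0.2598

r² = (0.5097)² = 0.2598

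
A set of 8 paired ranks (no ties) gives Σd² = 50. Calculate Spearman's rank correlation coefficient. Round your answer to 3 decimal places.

ρ = 1 − 6Σd² / [n(n²−1)] = 1 − 6×50 / (8×63)
  = 1 − 300/504 = 1 − 0.5952 ≈ 0.405

0.405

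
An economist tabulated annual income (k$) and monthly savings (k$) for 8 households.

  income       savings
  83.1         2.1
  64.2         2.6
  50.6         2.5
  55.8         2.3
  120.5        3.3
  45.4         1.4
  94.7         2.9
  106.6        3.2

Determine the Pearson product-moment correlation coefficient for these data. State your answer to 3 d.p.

n = 8, Σx = 620.9, Σy = 20.3, Σx² = 53614.31, Σy² = 54.21, Σxy = 1673.23
nΣxy − ΣxΣy = 13385.84 − 12604.27 = 781.57
nΣx² − (Σx)² = 428914.48 − 385516.81 = 43397.67; nΣy² − (Σy)² = 433.68 − 412.09 = 21.59
r = 781.57 / √(43397.67 × 21.59) = 781.57 / 967.9647 ≈ 0.807

0.807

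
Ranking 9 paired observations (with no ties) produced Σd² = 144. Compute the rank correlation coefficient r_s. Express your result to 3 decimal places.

ρ = 1 − 6Σd² / [n(n²−1)] = 1 − 6×144 / (9×80)
  = 1 − 864/720 = 1 − 1.2000 ≈ -0.200

-0.200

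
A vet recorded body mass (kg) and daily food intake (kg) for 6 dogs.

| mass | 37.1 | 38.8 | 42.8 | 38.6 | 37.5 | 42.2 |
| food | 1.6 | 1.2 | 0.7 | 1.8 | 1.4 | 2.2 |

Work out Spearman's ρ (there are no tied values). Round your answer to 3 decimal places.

-0.257

Rank mass: 1, 4, 6, 3, 2, 5
Rank food: 4, 2, 1, 5, 3, 6
d = rank(mass) − rank(food): -3, 2, 5, -2, -1, -1; Σd² = 44
ρ = 1 − 6Σd² / [n(n²−1)] = 1 − 6×44 / (6×35) = 1 − 264/210 ≈ -0.257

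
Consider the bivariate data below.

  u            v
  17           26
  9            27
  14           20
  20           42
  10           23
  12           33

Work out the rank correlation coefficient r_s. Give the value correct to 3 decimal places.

0.257

Rank u: 5, 1, 4, 6, 2, 3
Rank v: 3, 4, 1, 6, 2, 5
d = rank(u) − rank(v): 2, -3, 3, 0, 0, -2; Σd² = 26
ρ = 1 − 6Σd² / [n(n²−1)] = 1 − 6×26 / (6×35) = 1 − 156/210 ≈ 0.257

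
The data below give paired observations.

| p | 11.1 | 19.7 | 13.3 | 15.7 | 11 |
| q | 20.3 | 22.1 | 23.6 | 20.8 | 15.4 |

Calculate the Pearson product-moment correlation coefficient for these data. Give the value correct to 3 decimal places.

0.518

n = 5, Σp = 70.8, Σq = 102.2, Σp² = 1055.68, Σq² = 2127.26, Σpq = 1470.54
nΣpq − ΣpΣq = 7352.7 − 7235.76 = 116.94
nΣp² − (Σp)² = 5278.4 − 5012.64 = 265.76; nΣq² − (Σq)² = 10636.3 − 10444.84 = 191.46
r = 116.94 / √(265.76 × 191.46) = 116.94 / 225.5713 ≈ 0.518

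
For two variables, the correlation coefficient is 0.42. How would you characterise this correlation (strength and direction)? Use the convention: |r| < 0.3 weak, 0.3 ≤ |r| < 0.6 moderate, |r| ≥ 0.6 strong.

r = 0.42 > 0 so the relationship is positive.
|r| = 0.42, which falls in the moderate range.

moderate positive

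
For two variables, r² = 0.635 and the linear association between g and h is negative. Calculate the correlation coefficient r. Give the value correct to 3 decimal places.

-0.797

|r| = √0.635 = 0.797
The association is negative, so r = −0.797.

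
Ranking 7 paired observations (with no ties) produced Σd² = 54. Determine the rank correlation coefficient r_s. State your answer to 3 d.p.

ρ = 1 − 6Σd² / [n(n²−1)] = 1 − 6×54 / (7×48)
  = 1 − 324/336 = 1 − 0.9643 ≈ 0.036

0.036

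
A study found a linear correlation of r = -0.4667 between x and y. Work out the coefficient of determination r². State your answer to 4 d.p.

r² = (-0.4667)² = 0.2178

0.2178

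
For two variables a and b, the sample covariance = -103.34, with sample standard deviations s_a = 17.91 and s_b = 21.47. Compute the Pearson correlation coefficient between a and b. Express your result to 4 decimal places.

-0.2687

r = Cov(a,b) / (s_a · s_b) = -103.34 / (17.91 × 21.47)
  = -103.34 / 384.5277 ≈ -0.2687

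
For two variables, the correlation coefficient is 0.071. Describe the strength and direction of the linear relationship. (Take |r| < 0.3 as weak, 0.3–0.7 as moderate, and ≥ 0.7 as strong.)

r = 0.071 > 0 so the relationship is positive.
|r| = 0.071, which falls in the weak range.

weak positive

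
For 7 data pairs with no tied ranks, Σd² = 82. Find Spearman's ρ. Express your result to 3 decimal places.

ρ = 1 − 6Σd² / [n(n²−1)] = 1 − 6×82 / (7×48)
  = 1 − 492/336 = 1 − 1.4643 ≈ -0.464

-0.464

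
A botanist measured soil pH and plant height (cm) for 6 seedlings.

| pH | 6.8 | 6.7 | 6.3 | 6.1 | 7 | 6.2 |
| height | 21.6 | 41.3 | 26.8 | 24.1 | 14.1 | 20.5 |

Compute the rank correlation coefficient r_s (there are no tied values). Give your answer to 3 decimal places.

Rank pH: 5, 4, 3, 1, 6, 2
Rank height: 3, 6, 5, 4, 1, 2
d = rank(pH) − rank(height): 2, -2, -2, -3, 5, 0; Σd² = 46
ρ = 1 − 6Σd² / [n(n²−1)] = 1 − 6×46 / (6×35) = 1 − 276/210 ≈ -0.314

-0.314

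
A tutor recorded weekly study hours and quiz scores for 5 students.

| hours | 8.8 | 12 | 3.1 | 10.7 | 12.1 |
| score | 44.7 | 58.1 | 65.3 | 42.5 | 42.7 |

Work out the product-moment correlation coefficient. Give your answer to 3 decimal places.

n = 5, Σx = 46.7, Σy = 253.3, Σx² = 491.95, Σy² = 13267.33, Σxy = 2264.41
nΣxy − ΣxΣy = 11322.05 − 11829.11 = -507.06
nΣx² − (Σx)² = 2459.75 − 2180.89 = 278.86; nΣy² − (Σy)² = 66336.65 − 64160.89 = 2175.76
r = -507.06 / √(278.86 × 2175.76) = -507.06 / 778.9303 ≈ -0.651

-0.651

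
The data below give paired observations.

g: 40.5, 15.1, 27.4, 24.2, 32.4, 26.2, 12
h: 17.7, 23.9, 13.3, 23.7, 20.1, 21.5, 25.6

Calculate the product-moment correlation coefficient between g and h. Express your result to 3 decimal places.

n = 7, Σg = 177.8, Σh = 145.8, Σg² = 5084.86, Σh² = 3144.7, Σgh = 3537.44
nΣgh − ΣgΣh = 24762.08 − 25923.24 = -1161.16
nΣg² − (Σg)² = 35594.02 − 31612.84 = 3981.18; nΣh² − (Σh)² = 22012.9 − 21257.64 = 755.26
r = -1161.16 / √(3981.18 × 755.26) = -1161.16 / 1734.0202 ≈ -0.670

-0.670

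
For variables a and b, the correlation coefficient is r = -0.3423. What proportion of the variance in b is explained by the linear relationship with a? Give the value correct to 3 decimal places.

0.117

r² = (-0.3423)² = 0.117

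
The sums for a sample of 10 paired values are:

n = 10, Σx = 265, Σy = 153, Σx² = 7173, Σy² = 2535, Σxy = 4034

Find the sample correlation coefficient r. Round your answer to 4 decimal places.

-0.1199

r = (nΣxy − ΣxΣy) / √[(nΣx² − (Σx)²)(nΣy² − (Σy)²)]
Numerator: 10×4034 − 265×153 = -205
Denominator: √[(71730 − 70225)(25350 − 23409)] = √[1505 × 1941] = 1709.1533
r = -205 / 1709.1533 ≈ -0.1199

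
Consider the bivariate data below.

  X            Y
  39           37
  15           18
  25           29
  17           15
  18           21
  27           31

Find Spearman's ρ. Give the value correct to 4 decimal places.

0.9429

Rank X: 6, 1, 4, 2, 3, 5
Rank Y: 6, 2, 4, 1, 3, 5
d = rank(X) − rank(Y): 0, -1, 0, 1, 0, 0; Σd² = 2
ρ = 1 − 6Σd² / [n(n²−1)] = 1 − 6×2 / (6×35) = 1 − 12/210 ≈ 0.9429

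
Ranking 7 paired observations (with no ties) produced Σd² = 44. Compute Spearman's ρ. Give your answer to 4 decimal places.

ρ = 1 − 6Σd² / [n(n²−1)] = 1 − 6×44 / (7×48)
  = 1 − 264/336 = 1 − 0.78571 ≈ 0.2143

0.2143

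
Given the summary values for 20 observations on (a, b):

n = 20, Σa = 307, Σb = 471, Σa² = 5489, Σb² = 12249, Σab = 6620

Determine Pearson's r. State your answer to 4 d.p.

-0.6434

r = (nΣab − ΣaΣb) / √[(nΣa² − (Σa)²)(nΣb² − (Σb)²)]
Numerator: 20×6620 − 307×471 = -12197
Denominator: √[(109780 − 94249)(244980 − 221841)] = √[15531 × 23139] = 18957.1044
r = -12197 / 18957.1044 ≈ -0.6434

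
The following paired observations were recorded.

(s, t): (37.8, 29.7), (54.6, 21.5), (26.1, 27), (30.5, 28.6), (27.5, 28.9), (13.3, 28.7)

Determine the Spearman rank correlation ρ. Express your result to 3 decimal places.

-0.143

Rank s: 5, 6, 2, 4, 3, 1
Rank t: 6, 1, 2, 3, 5, 4
d = rank(s) − rank(t): -1, 5, 0, 1, -2, -3; Σd² = 40
ρ = 1 − 6Σd² / [n(n²−1)] = 1 − 6×40 / (6×35) = 1 − 240/210 ≈ -0.143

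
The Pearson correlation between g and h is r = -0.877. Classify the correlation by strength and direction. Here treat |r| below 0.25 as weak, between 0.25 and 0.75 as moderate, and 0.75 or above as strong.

r = -0.877 < 0 so the relationship is negative.
|r| = 0.877, which falls in the strong range.

strong negative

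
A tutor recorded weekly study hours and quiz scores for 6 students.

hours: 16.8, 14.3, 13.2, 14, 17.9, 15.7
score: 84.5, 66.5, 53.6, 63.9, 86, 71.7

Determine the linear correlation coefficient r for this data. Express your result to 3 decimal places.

0.974

n = 6, Σx = 91.9, Σy = 426.2, Σx² = 1423.87, Σy² = 31055.56, Σxy = 6637.76
nΣxy − ΣxΣy = 39826.56 − 39167.78 = 658.78
nΣx² − (Σx)² = 8543.22 − 8445.61 = 97.61; nΣy² − (Σy)² = 186333.36 − 181646.44 = 4686.92
r = 658.78 / √(97.61 × 4686.92) = 658.78 / 676.3803 ≈ 0.974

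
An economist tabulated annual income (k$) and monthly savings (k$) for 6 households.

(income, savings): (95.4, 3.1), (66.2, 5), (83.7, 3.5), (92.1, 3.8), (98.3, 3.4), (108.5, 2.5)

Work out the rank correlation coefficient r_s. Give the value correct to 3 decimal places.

Rank income: 4, 1, 2, 3, 5, 6
Rank savings: 2, 6, 4, 5, 3, 1
d = rank(income) − rank(savings): 2, -5, -2, -2, 2, 5; Σd² = 66
ρ = 1 − 6Σd² / [n(n²−1)] = 1 − 6×66 / (6×35) = 1 − 396/210 ≈ -0.886

-0.886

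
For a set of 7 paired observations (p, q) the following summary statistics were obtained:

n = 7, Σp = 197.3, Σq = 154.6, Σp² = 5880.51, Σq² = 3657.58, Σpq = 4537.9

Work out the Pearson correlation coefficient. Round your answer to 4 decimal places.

0.6473

r = (nΣpq − ΣpΣq) / √[(nΣp² − (Σp)²)(nΣq² − (Σq)²)]
Numerator: 7×4537.9 − 197.3×154.6 = 1262.72
Denominator: √[(41163.57 − 38927.29)(25603.06 − 23901.16)] = √[2236.28 × 1701.9] = 1950.8780
r = 1262.72 / 1950.8780 ≈ 0.6473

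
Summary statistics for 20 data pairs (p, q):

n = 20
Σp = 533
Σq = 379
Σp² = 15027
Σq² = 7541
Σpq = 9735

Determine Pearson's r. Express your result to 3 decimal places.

r = (nΣpq − ΣpΣq) / √[(nΣp² − (Σp)²)(nΣq² − (Σq)²)]
Numerator: 20×9735 − 533×379 = -7307
Denominator: √[(300540 − 284089)(150820 − 143641)] = √[16451 × 7179] = 10867.4619
r = -7307 / 10867.4619 ≈ -0.672

-0.672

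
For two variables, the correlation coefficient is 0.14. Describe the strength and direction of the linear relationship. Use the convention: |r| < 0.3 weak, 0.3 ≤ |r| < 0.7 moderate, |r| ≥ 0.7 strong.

r = 0.14 > 0 so the relationship is positive.
|r| = 0.14, which falls in the weak range.

weak positive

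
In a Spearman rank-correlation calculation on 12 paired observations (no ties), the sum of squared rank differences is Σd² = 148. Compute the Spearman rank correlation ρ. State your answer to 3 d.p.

0.483

ρ = 1 − 6Σd² / [n(n²−1)] = 1 − 6×148 / (12×143)
  = 1 − 888/1716 = 1 − 0.5175 ≈ 0.483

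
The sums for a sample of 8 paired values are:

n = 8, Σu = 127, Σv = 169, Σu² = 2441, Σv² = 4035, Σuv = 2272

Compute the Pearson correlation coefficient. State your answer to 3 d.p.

-0.925

r = (nΣuv − ΣuΣv) / √[(nΣu² − (Σu)²)(nΣv² − (Σv)²)]
Numerator: 8×2272 − 127×169 = -3287
Denominator: √[(19528 − 16129)(32280 − 28561)] = √[3399 × 3719] = 3555.4017
r = -3287 / 3555.4017 ≈ -0.925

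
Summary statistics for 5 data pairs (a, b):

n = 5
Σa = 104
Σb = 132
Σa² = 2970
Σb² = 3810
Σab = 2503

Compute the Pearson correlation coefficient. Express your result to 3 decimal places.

-0.474

r = (nΣab − ΣaΣb) / √[(nΣa² − (Σa)²)(nΣb² − (Σb)²)]
Numerator: 5×2503 − 104×132 = -1213
Denominator: √[(14850 − 10816)(19050 − 17424)] = √[4034 × 1626] = 2561.1099
r = -1213 / 2561.1099 ≈ -0.474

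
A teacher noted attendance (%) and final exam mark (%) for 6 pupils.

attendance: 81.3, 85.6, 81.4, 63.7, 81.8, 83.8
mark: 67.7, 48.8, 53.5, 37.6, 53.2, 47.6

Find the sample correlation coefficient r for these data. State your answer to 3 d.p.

n = 6, Σx = 477.6, Σy = 308.4, Σx² = 38334.38, Σy² = 16336.74, Σxy = 24771.95
nΣxy − ΣxΣy = 148631.7 − 147291.84 = 1339.86
nΣx² − (Σx)² = 230006.28 − 228101.76 = 1904.52; nΣy² − (Σy)² = 98020.44 − 95110.56 = 2909.88
r = 1339.86 / √(1904.52 × 2909.88) = 1339.86 / 2354.1293 ≈ 0.569

0.569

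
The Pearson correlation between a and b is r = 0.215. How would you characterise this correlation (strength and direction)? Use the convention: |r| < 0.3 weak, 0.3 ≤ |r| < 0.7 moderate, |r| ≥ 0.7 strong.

weak positive

r = 0.215 > 0 so the relationship is positive.
|r| = 0.215, which falls in the weak range.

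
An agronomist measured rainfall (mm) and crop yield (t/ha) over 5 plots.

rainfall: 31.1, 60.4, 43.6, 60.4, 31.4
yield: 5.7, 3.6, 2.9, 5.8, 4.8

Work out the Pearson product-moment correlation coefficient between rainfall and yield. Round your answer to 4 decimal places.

-0.1665

n = 5, Σx = 226.9, Σy = 22.8, Σx² = 11150.45, Σy² = 110.54, Σxy = 1022.19
nΣxy − ΣxΣy = 5110.95 − 5173.32 = -62.37
nΣx² − (Σx)² = 55752.25 − 51483.61 = 4268.64; nΣy² − (Σy)² = 552.7 − 519.84 = 32.86
r = -62.37 / √(4268.64 × 32.86) = -62.37 / 374.5230 ≈ -0.1665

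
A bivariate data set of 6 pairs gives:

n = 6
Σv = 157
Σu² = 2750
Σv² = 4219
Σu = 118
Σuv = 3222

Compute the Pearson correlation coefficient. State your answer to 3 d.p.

0.616

r = (nΣuv − ΣuΣv) / √[(nΣu² − (Σu)²)(nΣv² − (Σv)²)]
Numerator: 6×3222 − 118×157 = 806
Denominator: √[(16500 − 13924)(25314 − 24649)] = √[2576 × 665] = 1308.8315
r = 806 / 1308.8315 ≈ 0.616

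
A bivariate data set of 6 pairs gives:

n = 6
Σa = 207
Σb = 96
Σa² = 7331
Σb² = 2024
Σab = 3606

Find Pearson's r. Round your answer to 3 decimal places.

r = (nΣab − ΣaΣb) / √[(nΣa² − (Σa)²)(nΣb² − (Σb)²)]
Numerator: 6×3606 − 207×96 = 1764
Denominator: √[(43986 − 42849)(12144 − 9216)] = √[1137 × 2928] = 1824.5920
r = 1764 / 1824.5920 ≈ 0.967

0.967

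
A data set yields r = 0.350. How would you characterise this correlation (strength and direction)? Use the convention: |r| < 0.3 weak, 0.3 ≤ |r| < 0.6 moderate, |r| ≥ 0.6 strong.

moderate positive

r = 0.350 > 0 so the relationship is positive.
|r| = 0.350, which falls in the moderate range.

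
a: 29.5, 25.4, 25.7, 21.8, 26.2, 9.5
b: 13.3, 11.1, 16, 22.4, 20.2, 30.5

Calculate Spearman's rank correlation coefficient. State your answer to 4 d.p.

Rank a: 6, 3, 4, 2, 5, 1
Rank b: 2, 1, 3, 5, 4, 6
d = rank(a) − rank(b): 4, 2, 1, -3, 1, -5; Σd² = 56
ρ = 1 − 6Σd² / [n(n²−1)] = 1 − 6×56 / (6×35) = 1 − 336/210 ≈ -0.6000

-0.6000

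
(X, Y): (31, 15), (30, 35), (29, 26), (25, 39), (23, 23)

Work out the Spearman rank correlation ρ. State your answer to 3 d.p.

Rank X: 5, 4, 3, 2, 1
Rank Y: 1, 4, 3, 5, 2
d = rank(X) − rank(Y): 4, 0, 0, -3, -1; Σd² = 26
ρ = 1 − 6Σd² / [n(n²−1)] = 1 − 6×26 / (5×24) = 1 − 156/120 ≈ -0.300

-0.300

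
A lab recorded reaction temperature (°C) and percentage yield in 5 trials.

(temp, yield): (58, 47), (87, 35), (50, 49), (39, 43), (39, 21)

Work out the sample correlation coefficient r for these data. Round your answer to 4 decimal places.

0.0775

n = 5, Σx = 273, Σy = 195, Σx² = 16475, Σy² = 8125, Σxy = 10717
nΣxy − ΣxΣy = 53585 − 53235 = 350
nΣx² − (Σx)² = 82375 − 74529 = 7846; nΣy² − (Σy)² = 40625 − 38025 = 2600
r = 350 / √(7846 × 2600) = 350 / 4516.5916 ≈ 0.0775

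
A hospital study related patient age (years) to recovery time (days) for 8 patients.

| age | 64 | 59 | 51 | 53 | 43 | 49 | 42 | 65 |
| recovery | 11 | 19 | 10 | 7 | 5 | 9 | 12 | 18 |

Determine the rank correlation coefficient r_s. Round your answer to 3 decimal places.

0.476

Rank age: 7, 6, 4, 5, 2, 3, 1, 8
Rank recovery: 5, 8, 4, 2, 1, 3, 6, 7
d = rank(age) − rank(recovery): 2, -2, 0, 3, 1, 0, -5, 1; Σd² = 44
ρ = 1 − 6Σd² / [n(n²−1)] = 1 − 6×44 / (8×63) = 1 − 264/504 ≈ 0.476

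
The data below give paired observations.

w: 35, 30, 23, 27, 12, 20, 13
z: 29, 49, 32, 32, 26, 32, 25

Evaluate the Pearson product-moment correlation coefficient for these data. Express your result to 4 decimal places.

0.5346

n = 7, Σw = 160, Σz = 225, Σw² = 4096, Σz² = 7615, Σwz = 5362
nΣwz − ΣwΣz = 37534 − 36000 = 1534
nΣw² − (Σw)² = 28672 − 25600 = 3072; nΣz² − (Σz)² = 53305 − 50625 = 2680
r = 1534 / √(3072 × 2680) = 1534 / 2869.3135 ≈ 0.5346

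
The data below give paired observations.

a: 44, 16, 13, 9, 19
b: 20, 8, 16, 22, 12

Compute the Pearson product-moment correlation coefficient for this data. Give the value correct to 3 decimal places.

n = 5, Σa = 101, Σb = 78, Σa² = 2803, Σb² = 1348, Σab = 1642
nΣab − ΣaΣb = 8210 − 7878 = 332
nΣa² − (Σa)² = 14015 − 10201 = 3814; nΣb² − (Σb)² = 6740 − 6084 = 656
r = 332 / √(3814 × 656) = 332 / 1581.7661 ≈ 0.210

0.210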